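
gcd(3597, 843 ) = 3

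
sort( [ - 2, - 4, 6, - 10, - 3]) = [ - 10 ,  -  4, - 3,- 2,6 ]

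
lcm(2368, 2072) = 16576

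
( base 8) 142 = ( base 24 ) 42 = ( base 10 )98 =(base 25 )3n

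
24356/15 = 24356/15=1623.73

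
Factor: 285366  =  2^1 * 3^1 * 199^1 *239^1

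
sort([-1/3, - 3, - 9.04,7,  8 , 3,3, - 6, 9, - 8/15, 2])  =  [ - 9.04, -6, - 3,-8/15,- 1/3, 2 , 3, 3,7, 8,9 ]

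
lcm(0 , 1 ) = 0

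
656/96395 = 656/96395= 0.01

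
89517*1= 89517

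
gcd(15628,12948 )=4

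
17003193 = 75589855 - 58586662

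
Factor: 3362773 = 71^1 * 47363^1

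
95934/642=149 + 46/107 = 149.43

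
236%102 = 32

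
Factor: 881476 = 2^2*220369^1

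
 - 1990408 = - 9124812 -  - 7134404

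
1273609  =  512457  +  761152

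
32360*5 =161800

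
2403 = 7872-5469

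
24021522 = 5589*4298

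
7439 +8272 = 15711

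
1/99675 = 1/99675 = 0.00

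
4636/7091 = 4636/7091 = 0.65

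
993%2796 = 993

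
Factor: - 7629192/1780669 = - 2^3*3^2*11^( - 1)*17^1*23^1*271^1* 161879^(- 1)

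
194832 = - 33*(-5904) 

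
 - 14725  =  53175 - 67900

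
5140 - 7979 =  - 2839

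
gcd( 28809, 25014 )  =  33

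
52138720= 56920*916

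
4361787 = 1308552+3053235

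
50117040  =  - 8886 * ( - 5640 ) 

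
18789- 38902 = -20113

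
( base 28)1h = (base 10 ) 45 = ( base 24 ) 1l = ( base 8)55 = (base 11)41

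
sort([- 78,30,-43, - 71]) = [ - 78, - 71, - 43,30]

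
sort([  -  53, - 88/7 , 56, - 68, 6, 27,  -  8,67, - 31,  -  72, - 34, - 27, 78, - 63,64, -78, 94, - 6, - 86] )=[ - 86,-78, - 72, - 68, - 63, - 53,- 34, - 31, - 27, - 88/7,-8,-6, 6, 27, 56, 64, 67, 78, 94] 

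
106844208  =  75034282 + 31809926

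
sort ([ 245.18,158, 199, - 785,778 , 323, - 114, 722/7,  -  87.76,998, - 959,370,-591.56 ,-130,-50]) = [ - 959, - 785,  -  591.56, - 130, - 114, - 87.76, - 50, 722/7, 158,199, 245.18 , 323,  370, 778,998]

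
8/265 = 8/265 =0.03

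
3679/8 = 459  +  7/8 = 459.88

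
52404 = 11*4764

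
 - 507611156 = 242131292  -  749742448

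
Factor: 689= 13^1*53^1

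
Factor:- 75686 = - 2^1*13^1*41^1*71^1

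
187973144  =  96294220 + 91678924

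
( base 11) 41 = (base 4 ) 231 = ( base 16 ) 2D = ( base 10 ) 45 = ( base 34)1B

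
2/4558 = 1/2279 = 0.00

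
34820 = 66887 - 32067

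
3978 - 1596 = 2382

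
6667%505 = 102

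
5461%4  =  1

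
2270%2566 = 2270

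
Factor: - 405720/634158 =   -  460/719=-  2^2*5^1*23^1*719^ (  -  1 ) 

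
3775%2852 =923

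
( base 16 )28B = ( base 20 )1CB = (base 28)n7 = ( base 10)651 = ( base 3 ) 220010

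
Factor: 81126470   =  2^1*5^1 * 313^1*25919^1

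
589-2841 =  - 2252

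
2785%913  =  46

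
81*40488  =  3279528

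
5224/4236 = 1 + 247/1059 = 1.23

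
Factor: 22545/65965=27/79 = 3^3*79^( - 1) 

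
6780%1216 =700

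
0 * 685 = 0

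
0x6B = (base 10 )107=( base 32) 3B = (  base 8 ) 153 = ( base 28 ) 3N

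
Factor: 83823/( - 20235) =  - 5^( - 1)*19^(- 1)*71^(-1)*27941^1 = - 27941/6745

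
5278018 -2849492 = 2428526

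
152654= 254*601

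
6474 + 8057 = 14531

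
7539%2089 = 1272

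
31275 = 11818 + 19457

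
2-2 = 0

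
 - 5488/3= -1830 + 2/3 =-1829.33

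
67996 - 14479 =53517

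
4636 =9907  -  5271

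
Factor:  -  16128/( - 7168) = 9/4 =2^(  -  2) *3^2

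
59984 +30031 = 90015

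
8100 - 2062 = 6038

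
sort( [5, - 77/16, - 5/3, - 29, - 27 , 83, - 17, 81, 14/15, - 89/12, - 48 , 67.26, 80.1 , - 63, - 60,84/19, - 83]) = [ - 83, - 63, - 60, - 48,-29, - 27, - 17, - 89/12,-77/16, - 5/3,14/15,84/19,5, 67.26,80.1, 81,83 ]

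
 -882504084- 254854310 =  - 1137358394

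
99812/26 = 3838+ 12/13 = 3838.92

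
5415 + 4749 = 10164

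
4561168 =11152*409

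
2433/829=2433/829=2.93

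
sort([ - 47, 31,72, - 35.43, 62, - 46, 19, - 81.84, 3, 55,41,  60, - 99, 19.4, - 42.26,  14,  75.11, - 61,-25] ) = [ - 99, - 81.84, - 61, - 47,  -  46, - 42.26, - 35.43, - 25,3, 14, 19, 19.4, 31, 41, 55,60, 62, 72 , 75.11]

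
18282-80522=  - 62240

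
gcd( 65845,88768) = 1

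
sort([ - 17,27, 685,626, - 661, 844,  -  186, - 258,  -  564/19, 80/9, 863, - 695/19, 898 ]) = [ - 661, - 258,  -  186, - 695/19, - 564/19, - 17,80/9, 27, 626,685, 844, 863,898] 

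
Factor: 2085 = 3^1* 5^1 * 139^1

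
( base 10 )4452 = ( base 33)42U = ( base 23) 89D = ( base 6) 32340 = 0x1164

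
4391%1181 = 848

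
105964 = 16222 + 89742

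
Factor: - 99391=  - 99391^1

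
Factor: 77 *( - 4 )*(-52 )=2^4*7^1*11^1 * 13^1 =16016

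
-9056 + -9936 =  - 18992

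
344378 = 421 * 818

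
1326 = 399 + 927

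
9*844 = 7596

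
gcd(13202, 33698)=14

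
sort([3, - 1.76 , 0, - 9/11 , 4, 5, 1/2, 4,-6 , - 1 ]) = [-6, - 1.76, - 1, - 9/11,0, 1/2 , 3 , 4,4, 5]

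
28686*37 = 1061382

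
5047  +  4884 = 9931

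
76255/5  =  15251= 15251.00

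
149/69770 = 149/69770=0.00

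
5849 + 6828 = 12677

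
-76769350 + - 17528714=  - 94298064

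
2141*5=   10705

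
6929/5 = 1385 + 4/5 = 1385.80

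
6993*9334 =65272662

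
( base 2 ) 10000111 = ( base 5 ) 1020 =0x87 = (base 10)135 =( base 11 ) 113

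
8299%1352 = 187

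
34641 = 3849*9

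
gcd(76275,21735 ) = 135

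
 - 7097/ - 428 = 16 + 249/428 =16.58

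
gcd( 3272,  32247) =1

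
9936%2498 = 2442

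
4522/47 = 4522/47 = 96.21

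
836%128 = 68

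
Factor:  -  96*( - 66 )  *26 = 2^7*3^2*11^1*13^1  =  164736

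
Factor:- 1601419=-41^1*139^1*281^1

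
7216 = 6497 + 719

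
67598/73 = 926   =  926.00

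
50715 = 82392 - 31677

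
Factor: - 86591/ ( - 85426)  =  2^( - 1 )* 11^( - 2 )*131^1 * 353^( - 1 )* 661^1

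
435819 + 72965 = 508784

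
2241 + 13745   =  15986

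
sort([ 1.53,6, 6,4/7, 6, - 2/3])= [ - 2/3, 4/7, 1.53, 6, 6, 6]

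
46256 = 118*392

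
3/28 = 3/28 = 0.11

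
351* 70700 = 24815700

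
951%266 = 153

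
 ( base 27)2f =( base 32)25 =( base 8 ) 105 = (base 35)1Y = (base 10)69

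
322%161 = 0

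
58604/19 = 58604/19 =3084.42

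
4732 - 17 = 4715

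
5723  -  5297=426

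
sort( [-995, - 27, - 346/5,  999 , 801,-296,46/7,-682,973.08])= [-995 , - 682, - 296, - 346/5 , - 27, 46/7,801,973.08,999 ]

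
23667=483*49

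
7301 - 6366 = 935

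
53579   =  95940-42361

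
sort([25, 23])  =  [ 23,25 ]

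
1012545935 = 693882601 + 318663334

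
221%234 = 221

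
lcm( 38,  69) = 2622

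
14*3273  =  45822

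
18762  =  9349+9413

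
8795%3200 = 2395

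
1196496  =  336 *3561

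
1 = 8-7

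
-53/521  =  -53/521=-  0.10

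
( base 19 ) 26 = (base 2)101100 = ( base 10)44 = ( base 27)1h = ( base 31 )1D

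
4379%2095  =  189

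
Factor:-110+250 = 2^2 * 5^1*7^1 = 140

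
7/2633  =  7/2633  =  0.00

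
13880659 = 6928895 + 6951764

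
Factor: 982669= 31^1*31699^1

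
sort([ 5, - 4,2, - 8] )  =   [  -  8,-4,2,5 ]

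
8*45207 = 361656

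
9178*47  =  431366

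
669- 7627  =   - 6958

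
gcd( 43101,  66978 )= 9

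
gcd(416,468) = 52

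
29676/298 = 99  +  87/149 = 99.58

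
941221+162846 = 1104067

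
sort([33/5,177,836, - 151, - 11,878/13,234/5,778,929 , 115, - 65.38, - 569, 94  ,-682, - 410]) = [ - 682,-569, - 410, - 151, - 65.38, -11,33/5,234/5,878/13,94,115,177,778, 836, 929] 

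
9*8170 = 73530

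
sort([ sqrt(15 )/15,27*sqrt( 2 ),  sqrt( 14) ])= [sqrt(15 )/15, sqrt(14), 27*sqrt( 2) ]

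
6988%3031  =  926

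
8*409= 3272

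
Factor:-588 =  -2^2  *3^1*7^2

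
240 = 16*15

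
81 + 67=148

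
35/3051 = 35/3051 = 0.01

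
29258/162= 14629/81=180.60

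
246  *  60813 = 14959998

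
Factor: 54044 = 2^2*59^1*229^1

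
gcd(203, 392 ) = 7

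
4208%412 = 88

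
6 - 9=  - 3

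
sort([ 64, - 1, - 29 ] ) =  [-29, - 1,64]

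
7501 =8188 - 687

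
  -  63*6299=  - 396837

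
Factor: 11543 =7^1 * 17^1*97^1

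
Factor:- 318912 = -2^6 * 3^1*11^1*151^1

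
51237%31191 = 20046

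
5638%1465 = 1243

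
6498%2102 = 192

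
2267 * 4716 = 10691172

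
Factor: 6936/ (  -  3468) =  - 2^1 = -  2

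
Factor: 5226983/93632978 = 2^( - 1)*5226983^1*46816489^ ( -1) 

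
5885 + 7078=12963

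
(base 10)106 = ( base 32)3a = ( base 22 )4i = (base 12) 8A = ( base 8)152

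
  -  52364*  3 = -157092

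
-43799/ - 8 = 43799/8=5474.88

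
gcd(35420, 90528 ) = 92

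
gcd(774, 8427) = 3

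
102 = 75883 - 75781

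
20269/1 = 20269 = 20269.00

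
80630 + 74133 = 154763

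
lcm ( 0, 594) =0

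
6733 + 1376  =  8109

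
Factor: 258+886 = 1144 = 2^3*11^1*13^1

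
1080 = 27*40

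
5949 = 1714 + 4235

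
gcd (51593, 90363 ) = 1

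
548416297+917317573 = 1465733870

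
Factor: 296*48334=2^4*11^1*13^3*37^1  =  14306864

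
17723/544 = 32 + 315/544 = 32.58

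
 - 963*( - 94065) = 90584595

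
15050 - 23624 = - 8574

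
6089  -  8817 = - 2728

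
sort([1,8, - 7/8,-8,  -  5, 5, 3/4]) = [ - 8,-5, - 7/8, 3/4,1,5, 8]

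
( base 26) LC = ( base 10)558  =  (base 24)n6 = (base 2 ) 1000101110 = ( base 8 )1056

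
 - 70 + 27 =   -  43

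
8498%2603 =689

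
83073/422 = 83073/422  =  196.86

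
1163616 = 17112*68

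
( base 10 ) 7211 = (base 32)71B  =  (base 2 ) 1110000101011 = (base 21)G78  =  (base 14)28B1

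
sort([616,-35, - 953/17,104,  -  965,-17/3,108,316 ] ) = [  -  965, - 953/17  , - 35,-17/3,  104,108,316,  616]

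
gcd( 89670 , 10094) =98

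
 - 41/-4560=41/4560 = 0.01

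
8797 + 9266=18063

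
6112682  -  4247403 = 1865279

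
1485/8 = 1485/8 = 185.62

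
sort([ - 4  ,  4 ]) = [ - 4, 4] 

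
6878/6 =1146+1/3 = 1146.33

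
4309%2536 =1773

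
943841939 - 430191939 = 513650000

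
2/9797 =2/9797 = 0.00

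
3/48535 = 3/48535 = 0.00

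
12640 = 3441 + 9199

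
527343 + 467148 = 994491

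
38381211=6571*5841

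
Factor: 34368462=2^1*3^5*70717^1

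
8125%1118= 299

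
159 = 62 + 97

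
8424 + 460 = 8884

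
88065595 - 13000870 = 75064725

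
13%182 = 13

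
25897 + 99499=125396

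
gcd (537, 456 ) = 3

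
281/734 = 281/734 = 0.38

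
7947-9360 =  - 1413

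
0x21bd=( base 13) 3C15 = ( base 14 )320D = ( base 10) 8637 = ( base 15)285C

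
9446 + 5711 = 15157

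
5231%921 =626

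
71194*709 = 50476546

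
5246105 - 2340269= 2905836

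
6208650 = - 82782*( - 75 ) 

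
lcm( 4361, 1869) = 13083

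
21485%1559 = 1218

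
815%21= 17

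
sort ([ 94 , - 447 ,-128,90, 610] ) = [ -447, -128,90 , 94 , 610 ] 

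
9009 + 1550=10559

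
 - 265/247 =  - 265/247 = - 1.07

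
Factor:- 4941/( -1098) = 2^(- 1) * 3^2 = 9/2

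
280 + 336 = 616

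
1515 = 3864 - 2349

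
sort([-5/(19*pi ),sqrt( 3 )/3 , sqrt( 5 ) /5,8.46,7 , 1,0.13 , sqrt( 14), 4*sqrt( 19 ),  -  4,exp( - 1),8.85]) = [ - 4, - 5/(19*pi),0.13, exp (-1 ),sqrt(5 )/5, sqrt( 3 )/3, 1, sqrt( 14),7 , 8.46 , 8.85 , 4*sqrt( 19)] 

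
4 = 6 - 2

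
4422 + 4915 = 9337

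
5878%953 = 160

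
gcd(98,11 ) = 1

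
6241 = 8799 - 2558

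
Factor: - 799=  - 17^1*47^1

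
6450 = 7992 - 1542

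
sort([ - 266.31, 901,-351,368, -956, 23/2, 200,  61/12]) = [-956,-351, - 266.31,  61/12, 23/2,  200,368, 901 ]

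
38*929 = 35302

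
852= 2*426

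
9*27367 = 246303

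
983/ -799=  - 983/799  =  -  1.23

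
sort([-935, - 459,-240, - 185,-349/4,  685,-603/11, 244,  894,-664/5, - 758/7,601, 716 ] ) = [ - 935, - 459,-240  , - 185,- 664/5, - 758/7, - 349/4,  -  603/11,244, 601,  685 , 716,  894]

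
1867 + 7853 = 9720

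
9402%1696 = 922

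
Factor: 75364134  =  2^1*3^1*1487^1*8447^1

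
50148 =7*7164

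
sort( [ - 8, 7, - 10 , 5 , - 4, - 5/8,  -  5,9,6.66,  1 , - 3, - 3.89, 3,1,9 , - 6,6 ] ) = [ - 10, - 8 , - 6,-5,  -  4, - 3.89, - 3, - 5/8,1,1,3,5,6 , 6.66, 7,  9, 9] 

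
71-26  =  45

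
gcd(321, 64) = 1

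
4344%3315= 1029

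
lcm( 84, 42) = 84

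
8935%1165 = 780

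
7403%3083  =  1237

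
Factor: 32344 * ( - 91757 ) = -2^3 * 13^1*311^1*91757^1   =  -  2967788408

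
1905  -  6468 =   -  4563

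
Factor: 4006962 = 2^1*3^3 * 74203^1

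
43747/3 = 14582 + 1/3 = 14582.33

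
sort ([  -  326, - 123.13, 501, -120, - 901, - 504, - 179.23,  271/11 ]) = [ - 901,  -  504,  -  326, -179.23, -123.13, -120,271/11,501] 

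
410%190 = 30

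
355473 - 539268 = -183795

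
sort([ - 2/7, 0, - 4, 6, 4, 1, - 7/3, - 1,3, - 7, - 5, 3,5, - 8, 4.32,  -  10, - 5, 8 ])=[-10, - 8 , -7,  -  5,-5, - 4, - 7/3,  -  1,-2/7, 0, 1, 3, 3,  4,4.32, 5,6,8]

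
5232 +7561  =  12793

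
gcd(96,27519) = 3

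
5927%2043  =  1841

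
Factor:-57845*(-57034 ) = 3299131730 = 2^1*5^1*23^1 * 503^1*28517^1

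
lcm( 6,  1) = 6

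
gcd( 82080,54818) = 2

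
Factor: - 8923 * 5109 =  - 45587607 = - 3^1*13^1*131^1*8923^1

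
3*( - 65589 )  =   - 196767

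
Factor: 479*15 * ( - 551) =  - 3^1*5^1 * 19^1*29^1*479^1  =  - 3958935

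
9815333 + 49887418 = 59702751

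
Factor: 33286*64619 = 2^1*11^1 * 17^1*19^2*89^1* 179^1  =  2150908034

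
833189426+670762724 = 1503952150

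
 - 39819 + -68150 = - 107969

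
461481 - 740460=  -278979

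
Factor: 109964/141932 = 7^(-1)*137^( - 1)* 743^1 = 743/959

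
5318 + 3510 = 8828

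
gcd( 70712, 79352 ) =8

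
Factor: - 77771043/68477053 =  - 3^3*7^1  *  97^( - 1) * 587^1*701^1*705949^( - 1 )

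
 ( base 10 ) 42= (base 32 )1A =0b101010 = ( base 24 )1i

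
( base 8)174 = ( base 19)6A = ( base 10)124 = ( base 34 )3M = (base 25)4O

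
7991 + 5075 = 13066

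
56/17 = 3 + 5/17 = 3.29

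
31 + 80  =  111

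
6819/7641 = 2273/2547 = 0.89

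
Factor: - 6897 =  - 3^1*11^2*19^1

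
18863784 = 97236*194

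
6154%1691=1081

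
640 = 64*10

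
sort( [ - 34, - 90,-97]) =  [ - 97, - 90, - 34]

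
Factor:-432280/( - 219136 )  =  505/256 = 2^(-8)*5^1 * 101^1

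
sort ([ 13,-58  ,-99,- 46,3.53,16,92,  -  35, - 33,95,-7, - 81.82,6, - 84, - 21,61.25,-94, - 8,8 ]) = [ - 99, - 94,-84, - 81.82,-58,-46, - 35, - 33, - 21,-8, - 7, 3.53,6,8,  13, 16,61.25,92,95]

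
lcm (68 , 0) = 0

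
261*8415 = 2196315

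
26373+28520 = 54893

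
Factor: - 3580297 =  - 7^1*59^1*8669^1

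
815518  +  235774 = 1051292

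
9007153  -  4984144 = 4023009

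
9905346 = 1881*5266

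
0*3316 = 0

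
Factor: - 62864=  - 2^4*3929^1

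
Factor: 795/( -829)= - 3^1 * 5^1*53^1*829^( - 1)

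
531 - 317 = 214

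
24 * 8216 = 197184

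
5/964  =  5/964 = 0.01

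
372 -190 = 182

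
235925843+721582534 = 957508377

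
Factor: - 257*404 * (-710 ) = 2^3*5^1*71^1*101^1 * 257^1= 73717880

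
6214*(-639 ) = -3970746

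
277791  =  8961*31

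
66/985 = 66/985 =0.07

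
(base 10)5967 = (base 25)9dh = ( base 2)1011101001111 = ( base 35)4uh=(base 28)7H3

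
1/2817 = 1/2817 = 0.00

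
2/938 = 1/469 = 0.00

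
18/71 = 18/71  =  0.25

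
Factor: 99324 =2^2*3^2*31^1*89^1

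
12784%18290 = 12784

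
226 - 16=210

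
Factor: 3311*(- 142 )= - 2^1*7^1*11^1 * 43^1*71^1=- 470162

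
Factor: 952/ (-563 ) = - 2^3 * 7^1*17^1*563^( - 1)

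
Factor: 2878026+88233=2966259= 3^1*353^1*2801^1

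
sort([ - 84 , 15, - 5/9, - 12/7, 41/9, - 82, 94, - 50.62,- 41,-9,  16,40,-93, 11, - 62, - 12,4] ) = [-93, - 84, - 82, - 62, - 50.62, - 41 , - 12, - 9, - 12/7, - 5/9, 4, 41/9, 11,15, 16, 40, 94 ]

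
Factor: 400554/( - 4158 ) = - 3^( - 1 )*17^2 = -  289/3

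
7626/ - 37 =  - 207 + 33/37 = - 206.11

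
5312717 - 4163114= 1149603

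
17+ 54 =71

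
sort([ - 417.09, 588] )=[  -  417.09,588]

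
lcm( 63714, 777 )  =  63714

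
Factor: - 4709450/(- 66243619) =2^1* 5^2*13^( -1 )*131^1*719^1*5095663^( - 1)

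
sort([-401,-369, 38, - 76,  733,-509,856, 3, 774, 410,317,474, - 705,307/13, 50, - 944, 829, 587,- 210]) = [-944, - 705, - 509, - 401,-369,- 210 , - 76,3,307/13 , 38,  50,317,410,474, 587, 733, 774,829, 856]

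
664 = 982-318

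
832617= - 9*(-92513 ) 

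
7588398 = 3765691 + 3822707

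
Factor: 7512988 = 2^2*7^1*179^1*1499^1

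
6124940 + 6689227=12814167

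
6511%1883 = 862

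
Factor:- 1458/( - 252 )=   2^( - 1)*3^4*7^ (  -  1 )  =  81/14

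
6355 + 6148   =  12503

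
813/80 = 813/80 = 10.16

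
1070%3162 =1070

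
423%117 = 72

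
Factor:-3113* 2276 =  - 2^2*11^1 * 283^1 * 569^1 = - 7085188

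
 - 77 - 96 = - 173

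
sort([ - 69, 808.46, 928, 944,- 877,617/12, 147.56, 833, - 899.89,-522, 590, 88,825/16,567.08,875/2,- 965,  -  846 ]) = [- 965,-899.89,-877, - 846, - 522,-69, 617/12,  825/16, 88,147.56, 875/2,567.08,590,808.46, 833, 928,944]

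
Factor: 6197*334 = 2069798   =  2^1*167^1 * 6197^1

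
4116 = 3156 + 960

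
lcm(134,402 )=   402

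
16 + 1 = 17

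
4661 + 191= 4852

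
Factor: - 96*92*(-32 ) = 2^12*3^1*23^1 = 282624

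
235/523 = 235/523 = 0.45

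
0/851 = 0 = 0.00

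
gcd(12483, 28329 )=57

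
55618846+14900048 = 70518894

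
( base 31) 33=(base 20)4G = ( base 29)39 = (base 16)60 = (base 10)96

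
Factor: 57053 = 59^1*967^1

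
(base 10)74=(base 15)4E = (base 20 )3e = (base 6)202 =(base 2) 1001010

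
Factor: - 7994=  - 2^1*7^1*571^1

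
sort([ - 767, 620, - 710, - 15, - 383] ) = [ - 767,-710, - 383, - 15 , 620]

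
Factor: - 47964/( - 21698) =42/19 = 2^1 * 3^1*7^1*19^( - 1 )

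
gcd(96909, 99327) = 3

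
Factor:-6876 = -2^2*3^2*191^1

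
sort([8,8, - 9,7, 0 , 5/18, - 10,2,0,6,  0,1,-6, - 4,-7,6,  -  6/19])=[  -  10,  -  9,-7,-6,-4, - 6/19,0, 0,0,5/18,1,2 , 6,6,7,8,  8] 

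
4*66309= 265236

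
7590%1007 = 541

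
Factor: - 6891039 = -3^2*227^1*3373^1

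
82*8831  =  724142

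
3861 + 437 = 4298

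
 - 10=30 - 40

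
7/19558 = 1/2794 = 0.00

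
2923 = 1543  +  1380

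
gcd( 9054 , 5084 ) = 2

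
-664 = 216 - 880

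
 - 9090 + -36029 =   -  45119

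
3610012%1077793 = 376633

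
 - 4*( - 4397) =17588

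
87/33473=87/33473= 0.00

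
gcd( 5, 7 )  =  1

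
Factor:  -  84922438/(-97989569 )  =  2^1*19^1*113^1 * 163^(-1) *311^( - 1) * 1933^ ( - 1)*19777^1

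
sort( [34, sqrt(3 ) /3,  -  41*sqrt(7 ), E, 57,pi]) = [ - 41 * sqrt(7), sqrt(3)/3, E, pi,34, 57]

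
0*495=0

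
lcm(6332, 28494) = 56988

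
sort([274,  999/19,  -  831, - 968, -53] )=[ - 968, - 831, - 53,999/19,274]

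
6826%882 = 652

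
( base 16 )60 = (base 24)40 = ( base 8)140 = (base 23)44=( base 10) 96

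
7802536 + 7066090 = 14868626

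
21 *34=714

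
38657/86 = 899/2=449.50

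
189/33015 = 63/11005 = 0.01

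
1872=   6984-5112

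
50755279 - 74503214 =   -  23747935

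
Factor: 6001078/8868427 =2^1 * 1753^(-1 )*5059^( - 1 )*3000539^1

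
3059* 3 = 9177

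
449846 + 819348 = 1269194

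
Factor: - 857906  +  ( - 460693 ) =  - 1318599 = -3^4 *73^1*223^1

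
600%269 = 62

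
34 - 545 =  - 511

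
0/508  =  0=0.00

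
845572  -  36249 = 809323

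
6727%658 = 147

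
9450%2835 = 945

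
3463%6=1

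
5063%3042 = 2021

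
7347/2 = 3673 + 1/2 = 3673.50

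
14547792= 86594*168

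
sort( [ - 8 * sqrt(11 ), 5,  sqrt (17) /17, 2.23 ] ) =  [ - 8*sqrt(11 ),sqrt ( 17)/17,  2.23 , 5 ]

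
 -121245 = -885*137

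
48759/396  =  16253/132 = 123.13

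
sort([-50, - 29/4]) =[ - 50,-29/4 ] 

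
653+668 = 1321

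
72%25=22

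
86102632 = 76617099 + 9485533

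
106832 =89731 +17101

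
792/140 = 5+23/35 = 5.66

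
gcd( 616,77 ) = 77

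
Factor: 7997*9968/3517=79714096/3517 = 2^4*7^1*11^1*89^1*727^1*3517^( - 1)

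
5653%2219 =1215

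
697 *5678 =3957566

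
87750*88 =7722000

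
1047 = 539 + 508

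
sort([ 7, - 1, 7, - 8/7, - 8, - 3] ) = [-8, - 3, - 8/7, - 1,7,7]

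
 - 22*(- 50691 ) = 1115202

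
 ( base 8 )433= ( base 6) 1151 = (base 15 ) 13d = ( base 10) 283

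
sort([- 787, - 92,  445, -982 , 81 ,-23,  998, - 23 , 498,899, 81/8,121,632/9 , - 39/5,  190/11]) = [ - 982, - 787, - 92, - 23, - 23,-39/5, 81/8 , 190/11 , 632/9, 81, 121,445, 498,  899 , 998]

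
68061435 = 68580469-519034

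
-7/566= - 7/566 = - 0.01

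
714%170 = 34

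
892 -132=760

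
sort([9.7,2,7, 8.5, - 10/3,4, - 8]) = [ - 8, - 10/3,  2,4, 7,  8.5, 9.7 ] 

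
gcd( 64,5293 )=1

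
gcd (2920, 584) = 584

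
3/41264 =3/41264=   0.00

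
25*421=10525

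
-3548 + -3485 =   -  7033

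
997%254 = 235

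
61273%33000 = 28273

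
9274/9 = 1030 + 4/9 = 1030.44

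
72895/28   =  2603 + 11/28 = 2603.39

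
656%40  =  16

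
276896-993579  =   - 716683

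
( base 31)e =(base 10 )14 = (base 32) E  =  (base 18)E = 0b1110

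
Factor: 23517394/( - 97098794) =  - 11758697/48549397 = - 13^( - 1 )*3734569^ (-1)*11758697^1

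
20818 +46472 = 67290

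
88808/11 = 8073 + 5/11 = 8073.45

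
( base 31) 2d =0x4B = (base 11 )69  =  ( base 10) 75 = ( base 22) 39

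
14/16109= 14/16109 = 0.00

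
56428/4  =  14107 = 14107.00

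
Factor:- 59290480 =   -  2^4 * 5^1* 741131^1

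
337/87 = 337/87 =3.87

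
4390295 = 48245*91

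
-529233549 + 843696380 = 314462831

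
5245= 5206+39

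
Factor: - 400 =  - 2^4*5^2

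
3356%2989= 367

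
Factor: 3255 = 3^1*5^1*7^1*31^1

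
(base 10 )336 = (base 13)1CB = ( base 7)660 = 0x150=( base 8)520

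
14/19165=14/19165 = 0.00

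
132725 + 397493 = 530218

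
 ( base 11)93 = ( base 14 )74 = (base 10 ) 102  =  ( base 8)146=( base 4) 1212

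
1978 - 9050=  - 7072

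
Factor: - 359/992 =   -  2^( - 5 )*31^(  -  1)*359^1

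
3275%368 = 331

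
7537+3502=11039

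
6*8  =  48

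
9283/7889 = 1 + 1394/7889=1.18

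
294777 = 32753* 9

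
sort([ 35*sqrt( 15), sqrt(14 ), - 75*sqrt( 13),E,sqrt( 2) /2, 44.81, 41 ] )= [ - 75*sqrt( 13), sqrt( 2)/2,E,  sqrt(14), 41,44.81, 35*sqrt(15)] 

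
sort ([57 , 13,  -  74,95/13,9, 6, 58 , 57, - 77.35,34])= [ -77.35, - 74 , 6,95/13 , 9,13 , 34, 57,57,58] 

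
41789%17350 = 7089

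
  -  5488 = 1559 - 7047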